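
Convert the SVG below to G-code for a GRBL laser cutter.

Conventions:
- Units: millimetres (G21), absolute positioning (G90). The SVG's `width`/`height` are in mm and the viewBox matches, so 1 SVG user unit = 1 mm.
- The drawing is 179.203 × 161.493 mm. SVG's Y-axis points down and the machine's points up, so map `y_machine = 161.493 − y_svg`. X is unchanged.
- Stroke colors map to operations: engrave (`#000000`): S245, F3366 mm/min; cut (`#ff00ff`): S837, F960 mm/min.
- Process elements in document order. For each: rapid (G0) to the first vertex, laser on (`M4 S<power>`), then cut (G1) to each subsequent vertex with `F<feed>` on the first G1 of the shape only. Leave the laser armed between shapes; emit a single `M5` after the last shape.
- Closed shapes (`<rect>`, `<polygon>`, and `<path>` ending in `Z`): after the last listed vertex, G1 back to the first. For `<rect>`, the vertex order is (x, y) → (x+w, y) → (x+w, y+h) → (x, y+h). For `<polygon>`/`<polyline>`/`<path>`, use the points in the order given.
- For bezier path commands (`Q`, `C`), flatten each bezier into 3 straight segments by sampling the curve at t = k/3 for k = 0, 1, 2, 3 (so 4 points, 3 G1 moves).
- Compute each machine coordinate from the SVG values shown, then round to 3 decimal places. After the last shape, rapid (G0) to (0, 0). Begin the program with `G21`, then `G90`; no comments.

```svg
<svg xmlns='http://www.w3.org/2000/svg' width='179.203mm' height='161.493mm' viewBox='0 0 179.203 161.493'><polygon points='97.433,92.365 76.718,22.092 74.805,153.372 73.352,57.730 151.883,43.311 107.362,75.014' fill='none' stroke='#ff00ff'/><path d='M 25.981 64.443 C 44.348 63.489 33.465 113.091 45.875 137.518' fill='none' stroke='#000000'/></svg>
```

Since the viewBox matches the mm dimensions, user units are millimetres directly. The only transform is the Y-flip y_m = 161.493 − y_svg.

Shape 1 is a closed polygon drawn with `<polygon>`. Its stroke #ff00ff means cut at S837, F960. After flipping Y the toolpath is (97.433,69.128) → (76.718,139.401) → (74.805,8.121) → (73.352,103.763) → (151.883,118.182) → (107.362,86.479) → (97.433,69.128), returning to the start.

Shape 2 is a cubic bezier drawn with `<path>`. Its stroke #000000 means engrave at S245, F3366. After flipping Y the toolpath is (25.981,97.050) → (36.544,83.957) → (39.283,53.989) → (45.875,23.975).

G21
G90
G0 X97.433 Y69.128
M4 S837
G1 X76.718 Y139.401 F960
G1 X74.805 Y8.121
G1 X73.352 Y103.763
G1 X151.883 Y118.182
G1 X107.362 Y86.479
G1 X97.433 Y69.128
G0 X25.981 Y97.050
M4 S245
G1 X36.544 Y83.957 F3366
G1 X39.283 Y53.989
G1 X45.875 Y23.975
M5
G0 X0.000 Y0.000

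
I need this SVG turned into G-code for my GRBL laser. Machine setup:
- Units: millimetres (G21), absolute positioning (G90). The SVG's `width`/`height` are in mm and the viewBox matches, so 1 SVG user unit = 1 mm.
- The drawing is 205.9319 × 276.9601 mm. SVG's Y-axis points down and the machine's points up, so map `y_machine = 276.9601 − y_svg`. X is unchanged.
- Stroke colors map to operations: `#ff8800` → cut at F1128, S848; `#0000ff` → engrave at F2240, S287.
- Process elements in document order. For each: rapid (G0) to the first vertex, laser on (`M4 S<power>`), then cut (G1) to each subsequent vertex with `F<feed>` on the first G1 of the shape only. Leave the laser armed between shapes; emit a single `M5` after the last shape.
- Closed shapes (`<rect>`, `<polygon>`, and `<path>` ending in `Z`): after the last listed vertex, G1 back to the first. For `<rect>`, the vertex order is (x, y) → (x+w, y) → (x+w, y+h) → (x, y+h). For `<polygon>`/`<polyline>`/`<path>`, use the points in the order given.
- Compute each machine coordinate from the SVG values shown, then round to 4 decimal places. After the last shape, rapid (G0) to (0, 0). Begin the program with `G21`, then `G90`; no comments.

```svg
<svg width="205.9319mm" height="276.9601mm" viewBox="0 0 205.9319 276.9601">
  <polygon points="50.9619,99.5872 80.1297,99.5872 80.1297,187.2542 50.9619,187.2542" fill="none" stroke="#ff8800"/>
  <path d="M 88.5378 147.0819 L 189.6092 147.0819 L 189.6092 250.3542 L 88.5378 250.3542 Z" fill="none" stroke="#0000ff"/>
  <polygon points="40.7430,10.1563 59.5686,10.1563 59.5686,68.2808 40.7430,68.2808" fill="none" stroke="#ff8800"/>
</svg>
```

G21
G90
G0 X50.9619 Y177.3729
M4 S848
G1 X80.1297 Y177.3729 F1128
G1 X80.1297 Y89.7059
G1 X50.9619 Y89.7059
G1 X50.9619 Y177.3729
G0 X88.5378 Y129.8782
M4 S287
G1 X189.6092 Y129.8782 F2240
G1 X189.6092 Y26.6059
G1 X88.5378 Y26.6059
G1 X88.5378 Y129.8782
G0 X40.7430 Y266.8038
M4 S848
G1 X59.5686 Y266.8038 F1128
G1 X59.5686 Y208.6793
G1 X40.7430 Y208.6793
G1 X40.7430 Y266.8038
M5
G0 X0.0000 Y0.0000

Since the viewBox matches the mm dimensions, user units are millimetres directly. The only transform is the Y-flip y_m = 276.9601 − y_svg.

Shape 1 is a rectangle drawn with `<polygon>`. Its stroke #ff8800 means cut at S848, F1128. After flipping Y the toolpath is (50.9619,177.3729) → (80.1297,177.3729) → (80.1297,89.7059) → (50.9619,89.7059) → (50.9619,177.3729), returning to the start.

Shape 2 is a rectangle drawn with `<path>`. Its stroke #0000ff means engrave at S287, F2240. After flipping Y the toolpath is (88.5378,129.8782) → (189.6092,129.8782) → (189.6092,26.6059) → (88.5378,26.6059) → (88.5378,129.8782), returning to the start.

Shape 3 is a rectangle drawn with `<polygon>`. Its stroke #ff8800 means cut at S848, F1128. After flipping Y the toolpath is (40.7430,266.8038) → (59.5686,266.8038) → (59.5686,208.6793) → (40.7430,208.6793) → (40.7430,266.8038), returning to the start.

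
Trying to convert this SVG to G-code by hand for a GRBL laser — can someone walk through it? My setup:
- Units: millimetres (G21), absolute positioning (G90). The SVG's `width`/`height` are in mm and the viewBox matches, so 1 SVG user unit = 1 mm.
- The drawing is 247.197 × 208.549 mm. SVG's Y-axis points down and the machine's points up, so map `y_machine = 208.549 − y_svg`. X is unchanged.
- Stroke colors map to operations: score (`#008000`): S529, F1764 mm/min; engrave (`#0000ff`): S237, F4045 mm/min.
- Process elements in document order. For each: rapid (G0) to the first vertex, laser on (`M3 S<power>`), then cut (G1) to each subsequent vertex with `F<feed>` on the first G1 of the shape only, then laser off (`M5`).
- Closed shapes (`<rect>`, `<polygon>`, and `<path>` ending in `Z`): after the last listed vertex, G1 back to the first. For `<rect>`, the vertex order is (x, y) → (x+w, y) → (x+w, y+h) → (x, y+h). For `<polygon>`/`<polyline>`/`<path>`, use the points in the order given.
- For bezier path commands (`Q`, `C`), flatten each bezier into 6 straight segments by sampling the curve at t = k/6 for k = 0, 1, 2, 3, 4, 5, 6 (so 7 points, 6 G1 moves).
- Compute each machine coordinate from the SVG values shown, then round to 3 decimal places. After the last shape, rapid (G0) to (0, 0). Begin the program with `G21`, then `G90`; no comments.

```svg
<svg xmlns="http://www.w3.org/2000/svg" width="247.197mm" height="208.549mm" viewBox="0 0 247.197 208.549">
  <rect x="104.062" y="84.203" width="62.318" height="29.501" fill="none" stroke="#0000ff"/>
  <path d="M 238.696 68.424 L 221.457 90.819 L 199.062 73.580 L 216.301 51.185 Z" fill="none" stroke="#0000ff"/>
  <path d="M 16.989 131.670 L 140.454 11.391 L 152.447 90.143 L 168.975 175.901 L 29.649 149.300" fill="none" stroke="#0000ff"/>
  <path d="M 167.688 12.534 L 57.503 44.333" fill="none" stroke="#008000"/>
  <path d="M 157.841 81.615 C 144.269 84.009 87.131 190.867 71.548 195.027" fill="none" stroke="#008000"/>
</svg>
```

1 u = 1 mm; y_m = 208.549 − y.

[1] `<rect>` rectangle, #0000ff→engrave S237 F4045: (104.062,124.346) → (166.380,124.346) → (166.380,94.845) → (104.062,94.845) → (104.062,124.346) (closed)

[2] `<path>` regular polygon, #0000ff→engrave S237 F4045: (238.696,140.125) → (221.457,117.730) → (199.062,134.969) → (216.301,157.364) → (238.696,140.125) (closed)

[3] `<path>` open polyline, #0000ff→engrave S237 F4045: (16.989,76.879) → (140.454,197.158) → (152.447,118.406) → (168.975,32.648) → (29.649,59.249)

[4] `<path>` line segment, #008000→score S529 F1764: (167.688,196.015) → (57.503,164.216)

[5] `<path>` cubic bezier, #008000→score S529 F1764: (157.841,126.934) → (147.819,117.991) → (132.900,97.391) → (115.449,70.890) → (97.830,44.242) → (82.408,23.201) → (71.548,13.522)

G21
G90
G0 X104.062 Y124.346
M3 S237
G1 X166.380 Y124.346 F4045
G1 X166.380 Y94.845
G1 X104.062 Y94.845
G1 X104.062 Y124.346
M5
G0 X238.696 Y140.125
M3 S237
G1 X221.457 Y117.730 F4045
G1 X199.062 Y134.969
G1 X216.301 Y157.364
G1 X238.696 Y140.125
M5
G0 X16.989 Y76.879
M3 S237
G1 X140.454 Y197.158 F4045
G1 X152.447 Y118.406
G1 X168.975 Y32.648
G1 X29.649 Y59.249
M5
G0 X167.688 Y196.015
M3 S529
G1 X57.503 Y164.216 F1764
M5
G0 X157.841 Y126.934
M3 S529
G1 X147.819 Y117.991 F1764
G1 X132.900 Y97.391
G1 X115.449 Y70.890
G1 X97.830 Y44.242
G1 X82.408 Y23.201
G1 X71.548 Y13.522
M5
G0 X0.000 Y0.000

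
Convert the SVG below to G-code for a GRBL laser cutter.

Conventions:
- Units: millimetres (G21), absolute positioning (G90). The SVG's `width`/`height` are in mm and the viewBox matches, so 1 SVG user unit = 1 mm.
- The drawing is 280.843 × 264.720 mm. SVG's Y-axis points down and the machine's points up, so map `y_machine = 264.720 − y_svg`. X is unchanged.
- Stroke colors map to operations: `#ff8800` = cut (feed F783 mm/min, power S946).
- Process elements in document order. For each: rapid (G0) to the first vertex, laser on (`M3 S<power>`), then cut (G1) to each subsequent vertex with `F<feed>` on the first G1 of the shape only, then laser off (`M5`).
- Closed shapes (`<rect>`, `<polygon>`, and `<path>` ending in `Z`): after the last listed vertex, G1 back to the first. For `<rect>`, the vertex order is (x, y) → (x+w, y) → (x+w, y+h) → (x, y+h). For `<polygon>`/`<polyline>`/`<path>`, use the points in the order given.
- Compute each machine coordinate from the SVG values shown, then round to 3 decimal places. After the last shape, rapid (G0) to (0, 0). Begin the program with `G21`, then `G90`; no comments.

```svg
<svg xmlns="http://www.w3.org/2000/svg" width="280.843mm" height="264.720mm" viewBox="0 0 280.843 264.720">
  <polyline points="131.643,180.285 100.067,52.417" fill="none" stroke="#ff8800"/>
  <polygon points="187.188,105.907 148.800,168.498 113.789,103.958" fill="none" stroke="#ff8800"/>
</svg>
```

1 u = 1 mm; y_m = 264.720 − y.

[1] `<polyline>` line segment, #ff8800→cut S946 F783: (131.643,84.435) → (100.067,212.303)

[2] `<polygon>` regular polygon, #ff8800→cut S946 F783: (187.188,158.813) → (148.800,96.222) → (113.789,160.762) → (187.188,158.813) (closed)

G21
G90
G0 X131.643 Y84.435
M3 S946
G1 X100.067 Y212.303 F783
M5
G0 X187.188 Y158.813
M3 S946
G1 X148.800 Y96.222 F783
G1 X113.789 Y160.762
G1 X187.188 Y158.813
M5
G0 X0.000 Y0.000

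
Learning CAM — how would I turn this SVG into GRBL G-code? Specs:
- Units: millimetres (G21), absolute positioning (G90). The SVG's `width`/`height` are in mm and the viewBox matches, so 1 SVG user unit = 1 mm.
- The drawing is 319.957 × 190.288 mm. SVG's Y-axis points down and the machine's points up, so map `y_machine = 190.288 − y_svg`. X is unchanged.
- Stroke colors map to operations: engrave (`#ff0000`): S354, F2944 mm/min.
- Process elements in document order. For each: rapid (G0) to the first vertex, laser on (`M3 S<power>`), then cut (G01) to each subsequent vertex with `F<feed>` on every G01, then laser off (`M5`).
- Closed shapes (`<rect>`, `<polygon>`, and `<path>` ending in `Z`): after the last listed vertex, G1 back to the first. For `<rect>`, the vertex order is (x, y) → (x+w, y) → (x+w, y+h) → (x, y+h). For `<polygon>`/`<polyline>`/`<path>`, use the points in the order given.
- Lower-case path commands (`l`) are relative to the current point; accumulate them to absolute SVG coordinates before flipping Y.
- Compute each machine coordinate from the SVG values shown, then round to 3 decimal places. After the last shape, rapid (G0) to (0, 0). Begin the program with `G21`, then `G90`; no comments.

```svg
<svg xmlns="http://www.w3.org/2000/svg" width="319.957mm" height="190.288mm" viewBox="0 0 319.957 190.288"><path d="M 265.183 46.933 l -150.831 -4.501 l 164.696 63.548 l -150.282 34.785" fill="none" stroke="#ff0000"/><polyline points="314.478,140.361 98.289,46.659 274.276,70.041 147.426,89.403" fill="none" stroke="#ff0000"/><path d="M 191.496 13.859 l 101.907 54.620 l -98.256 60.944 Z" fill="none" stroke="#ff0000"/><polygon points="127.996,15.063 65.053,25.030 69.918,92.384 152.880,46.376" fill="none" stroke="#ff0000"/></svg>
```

G21
G90
G0 X265.183 Y143.355
M3 S354
G01 X114.352 Y147.856 F2944
G01 X279.048 Y84.308 F2944
G01 X128.766 Y49.523 F2944
M5
G0 X314.478 Y49.927
M3 S354
G01 X98.289 Y143.629 F2944
G01 X274.276 Y120.247 F2944
G01 X147.426 Y100.885 F2944
M5
G0 X191.496 Y176.429
M3 S354
G01 X293.403 Y121.809 F2944
G01 X195.147 Y60.865 F2944
G01 X191.496 Y176.429 F2944
M5
G0 X127.996 Y175.225
M3 S354
G01 X65.053 Y165.258 F2944
G01 X69.918 Y97.904 F2944
G01 X152.880 Y143.912 F2944
G01 X127.996 Y175.225 F2944
M5
G0 X0.000 Y0.000

Since the viewBox matches the mm dimensions, user units are millimetres directly. The only transform is the Y-flip y_m = 190.288 − y_svg.

Shape 1 is a open polyline drawn with `<path>`. Its stroke #ff0000 means engrave at S354, F2944. After flipping Y the toolpath is (265.183,143.355) → (114.352,147.856) → (279.048,84.308) → (128.766,49.523).

Shape 2 is a open polyline drawn with `<polyline>`. Its stroke #ff0000 means engrave at S354, F2944. After flipping Y the toolpath is (314.478,49.927) → (98.289,143.629) → (274.276,120.247) → (147.426,100.885).

Shape 3 is a regular polygon drawn with `<path>`. Its stroke #ff0000 means engrave at S354, F2944. After flipping Y the toolpath is (191.496,176.429) → (293.403,121.809) → (195.147,60.865) → (191.496,176.429), returning to the start.

Shape 4 is a closed polygon drawn with `<polygon>`. Its stroke #ff0000 means engrave at S354, F2944. After flipping Y the toolpath is (127.996,175.225) → (65.053,165.258) → (69.918,97.904) → (152.880,143.912) → (127.996,175.225), returning to the start.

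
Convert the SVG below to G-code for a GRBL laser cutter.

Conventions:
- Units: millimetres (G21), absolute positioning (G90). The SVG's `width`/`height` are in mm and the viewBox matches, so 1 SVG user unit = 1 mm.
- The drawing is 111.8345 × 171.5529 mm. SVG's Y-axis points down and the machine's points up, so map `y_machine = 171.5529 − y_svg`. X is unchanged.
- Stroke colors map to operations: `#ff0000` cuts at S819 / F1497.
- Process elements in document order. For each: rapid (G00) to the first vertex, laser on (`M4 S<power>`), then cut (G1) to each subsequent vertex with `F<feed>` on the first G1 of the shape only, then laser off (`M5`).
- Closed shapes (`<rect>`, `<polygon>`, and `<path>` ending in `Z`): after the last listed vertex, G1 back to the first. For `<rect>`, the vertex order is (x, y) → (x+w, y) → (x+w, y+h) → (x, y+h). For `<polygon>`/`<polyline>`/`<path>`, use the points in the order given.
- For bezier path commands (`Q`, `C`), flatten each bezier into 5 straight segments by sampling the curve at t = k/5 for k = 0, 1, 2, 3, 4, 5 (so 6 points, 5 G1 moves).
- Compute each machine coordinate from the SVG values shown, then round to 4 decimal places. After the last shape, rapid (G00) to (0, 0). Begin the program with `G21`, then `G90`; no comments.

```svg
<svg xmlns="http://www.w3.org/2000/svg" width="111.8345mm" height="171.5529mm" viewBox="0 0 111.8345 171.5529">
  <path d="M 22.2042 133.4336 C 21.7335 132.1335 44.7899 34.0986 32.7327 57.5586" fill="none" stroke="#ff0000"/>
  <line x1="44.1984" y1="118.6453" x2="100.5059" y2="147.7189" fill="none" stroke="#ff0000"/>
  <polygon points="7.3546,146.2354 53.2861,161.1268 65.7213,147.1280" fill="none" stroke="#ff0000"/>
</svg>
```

G21
G90
G00 X22.2042 Y38.1193
M4 S819
G1 X24.2759 Y48.7617 F1497
G1 X29.1794 Y72.1454
G1 X34.0998 Y97.7954
G1 X36.2225 Y115.2367
G1 X32.7327 Y113.9943
M5
G00 X44.1984 Y52.9076
M4 S819
G1 X100.5059 Y23.8340 F1497
M5
G00 X7.3546 Y25.3175
M4 S819
G1 X53.2861 Y10.4261 F1497
G1 X65.7213 Y24.4249
G1 X7.3546 Y25.3175
M5
G00 X0.0000 Y0.0000

1 u = 1 mm; y_m = 171.5529 − y.

[1] `<path>` cubic bezier, #ff0000→cut S819 F1497: (22.2042,38.1193) → (24.2759,48.7617) → (29.1794,72.1454) → (34.0998,97.7954) → (36.2225,115.2367) → (32.7327,113.9943)

[2] `<line>` line segment, #ff0000→cut S819 F1497: (44.1984,52.9076) → (100.5059,23.8340)

[3] `<polygon>` closed polygon, #ff0000→cut S819 F1497: (7.3546,25.3175) → (53.2861,10.4261) → (65.7213,24.4249) → (7.3546,25.3175) (closed)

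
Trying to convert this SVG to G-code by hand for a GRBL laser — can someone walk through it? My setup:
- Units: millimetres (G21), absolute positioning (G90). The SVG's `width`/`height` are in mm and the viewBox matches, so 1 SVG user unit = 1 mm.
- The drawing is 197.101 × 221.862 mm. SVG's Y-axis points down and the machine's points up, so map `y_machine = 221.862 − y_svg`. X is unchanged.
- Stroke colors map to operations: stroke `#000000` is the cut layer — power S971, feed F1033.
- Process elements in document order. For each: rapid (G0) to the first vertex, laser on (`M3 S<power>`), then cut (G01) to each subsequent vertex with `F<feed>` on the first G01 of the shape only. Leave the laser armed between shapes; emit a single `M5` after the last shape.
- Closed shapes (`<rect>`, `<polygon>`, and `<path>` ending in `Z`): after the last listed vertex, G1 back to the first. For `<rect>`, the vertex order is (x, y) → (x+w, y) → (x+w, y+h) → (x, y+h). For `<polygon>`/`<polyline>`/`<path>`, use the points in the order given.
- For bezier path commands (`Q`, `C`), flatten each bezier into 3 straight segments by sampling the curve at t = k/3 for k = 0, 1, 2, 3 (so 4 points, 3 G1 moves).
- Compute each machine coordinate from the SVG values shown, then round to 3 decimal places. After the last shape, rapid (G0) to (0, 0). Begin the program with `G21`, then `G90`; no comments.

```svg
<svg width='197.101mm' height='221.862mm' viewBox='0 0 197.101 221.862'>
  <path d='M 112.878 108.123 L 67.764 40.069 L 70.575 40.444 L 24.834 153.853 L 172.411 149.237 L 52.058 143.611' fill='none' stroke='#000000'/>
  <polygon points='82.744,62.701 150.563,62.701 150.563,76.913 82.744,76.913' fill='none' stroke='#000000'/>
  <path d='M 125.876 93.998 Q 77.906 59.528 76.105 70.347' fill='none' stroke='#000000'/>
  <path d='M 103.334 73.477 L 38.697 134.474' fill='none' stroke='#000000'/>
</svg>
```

Since the viewBox matches the mm dimensions, user units are millimetres directly. The only transform is the Y-flip y_m = 221.862 − y_svg.

Shape 1 is a open polyline drawn with `<path>`. Its stroke #000000 means cut at S971, F1033. After flipping Y the toolpath is (112.878,113.739) → (67.764,181.793) → (70.575,181.418) → (24.834,68.009) → (172.411,72.625) → (52.058,78.251).

Shape 2 is a rectangle drawn with `<polygon>`. Its stroke #000000 means cut at S971, F1033. After flipping Y the toolpath is (82.744,159.161) → (150.563,159.161) → (150.563,144.949) → (82.744,144.949) → (82.744,159.161), returning to the start.

Shape 3 is a quadratic bezier drawn with `<path>`. Its stroke #000000 means cut at S971, F1033. After flipping Y the toolpath is (125.876,127.864) → (99.026,145.812) → (82.436,153.696) → (76.105,151.515).

Shape 4 is a line segment drawn with `<path>`. Its stroke #000000 means cut at S971, F1033. After flipping Y the toolpath is (103.334,148.385) → (38.697,87.388).

G21
G90
G0 X112.878 Y113.739
M3 S971
G01 X67.764 Y181.793 F1033
G01 X70.575 Y181.418
G01 X24.834 Y68.009
G01 X172.411 Y72.625
G01 X52.058 Y78.251
G0 X82.744 Y159.161
M3 S971
G01 X150.563 Y159.161 F1033
G01 X150.563 Y144.949
G01 X82.744 Y144.949
G01 X82.744 Y159.161
G0 X125.876 Y127.864
M3 S971
G01 X99.026 Y145.812 F1033
G01 X82.436 Y153.696
G01 X76.105 Y151.515
G0 X103.334 Y148.385
M3 S971
G01 X38.697 Y87.388 F1033
M5
G0 X0.000 Y0.000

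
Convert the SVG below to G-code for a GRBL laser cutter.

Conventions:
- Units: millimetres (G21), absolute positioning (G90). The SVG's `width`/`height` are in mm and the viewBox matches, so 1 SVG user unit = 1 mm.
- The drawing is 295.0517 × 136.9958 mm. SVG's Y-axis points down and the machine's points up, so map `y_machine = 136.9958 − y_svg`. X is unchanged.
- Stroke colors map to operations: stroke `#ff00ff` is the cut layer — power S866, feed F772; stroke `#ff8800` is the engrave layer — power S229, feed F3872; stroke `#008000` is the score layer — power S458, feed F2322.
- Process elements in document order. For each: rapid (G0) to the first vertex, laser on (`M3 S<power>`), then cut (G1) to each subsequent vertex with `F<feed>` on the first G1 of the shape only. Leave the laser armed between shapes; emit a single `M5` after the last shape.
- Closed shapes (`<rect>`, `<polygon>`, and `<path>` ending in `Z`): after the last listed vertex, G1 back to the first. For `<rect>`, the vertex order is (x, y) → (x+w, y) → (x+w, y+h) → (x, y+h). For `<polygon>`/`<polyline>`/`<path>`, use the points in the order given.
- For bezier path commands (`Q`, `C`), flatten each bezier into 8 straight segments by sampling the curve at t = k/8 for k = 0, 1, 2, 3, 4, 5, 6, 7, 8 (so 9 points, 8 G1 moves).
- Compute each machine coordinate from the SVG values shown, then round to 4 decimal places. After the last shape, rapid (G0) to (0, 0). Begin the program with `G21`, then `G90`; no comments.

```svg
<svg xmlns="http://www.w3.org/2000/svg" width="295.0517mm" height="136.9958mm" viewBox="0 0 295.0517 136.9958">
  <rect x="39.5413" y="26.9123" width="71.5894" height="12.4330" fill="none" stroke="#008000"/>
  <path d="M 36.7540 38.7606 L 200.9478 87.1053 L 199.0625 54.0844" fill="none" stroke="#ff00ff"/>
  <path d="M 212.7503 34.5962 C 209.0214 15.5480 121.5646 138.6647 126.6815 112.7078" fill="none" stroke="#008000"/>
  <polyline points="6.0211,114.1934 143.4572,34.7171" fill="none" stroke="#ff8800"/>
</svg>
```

viewBox `0 0 295.0517 136.9958` with mm width/height → 1 unit = 1 mm. Flip: y_m = 136.9958 − y_svg.

**Shape 1** — `<rect>` rectangle, stroke `#008000` → score (S458, F2322). Machine vertices: (39.5413,110.0835) → (111.1307,110.0835) → (111.1307,97.6505) → (39.5413,97.6505) → (39.5413,110.0835). Closed: final G1 returns to the first vertex.

**Shape 2** — `<path>` open polyline, stroke `#ff00ff` → cut (S866, F772). Machine vertices: (36.7540,98.2352) → (200.9478,49.8905) → (199.0625,82.9114). Open path.

**Shape 3** — `<path>` cubic bezier, stroke `#008000` → score (S458, F2322). Control points (SVG): P0=(212.7503,34.5962), P1=(209.0214,15.5480), P2=(121.5646,138.6647), P3=(126.6815,112.7078); sampled at t=k/8. Machine vertices: (212.7503,102.3996) → (207.7716,103.4475) → (197.0094,94.5804) → (182.5297,79.2113) → (166.3987,60.7530) → (150.6824,42.6186) → (137.4467,28.2210) → (128.7577,20.9732) → (126.6815,24.2880). Open path.

**Shape 4** — `<polyline>` line segment, stroke `#ff8800` → engrave (S229, F3872). Machine vertices: (6.0211,22.8024) → (143.4572,102.2787). Open path.

G21
G90
G0 X39.5413 Y110.0835
M3 S458
G1 X111.1307 Y110.0835 F2322
G1 X111.1307 Y97.6505
G1 X39.5413 Y97.6505
G1 X39.5413 Y110.0835
G0 X36.7540 Y98.2352
M3 S866
G1 X200.9478 Y49.8905 F772
G1 X199.0625 Y82.9114
G0 X212.7503 Y102.3996
M3 S458
G1 X207.7716 Y103.4475 F2322
G1 X197.0094 Y94.5804
G1 X182.5297 Y79.2113
G1 X166.3987 Y60.7530
G1 X150.6824 Y42.6186
G1 X137.4467 Y28.2210
G1 X128.7577 Y20.9732
G1 X126.6815 Y24.2880
G0 X6.0211 Y22.8024
M3 S229
G1 X143.4572 Y102.2787 F3872
M5
G0 X0.0000 Y0.0000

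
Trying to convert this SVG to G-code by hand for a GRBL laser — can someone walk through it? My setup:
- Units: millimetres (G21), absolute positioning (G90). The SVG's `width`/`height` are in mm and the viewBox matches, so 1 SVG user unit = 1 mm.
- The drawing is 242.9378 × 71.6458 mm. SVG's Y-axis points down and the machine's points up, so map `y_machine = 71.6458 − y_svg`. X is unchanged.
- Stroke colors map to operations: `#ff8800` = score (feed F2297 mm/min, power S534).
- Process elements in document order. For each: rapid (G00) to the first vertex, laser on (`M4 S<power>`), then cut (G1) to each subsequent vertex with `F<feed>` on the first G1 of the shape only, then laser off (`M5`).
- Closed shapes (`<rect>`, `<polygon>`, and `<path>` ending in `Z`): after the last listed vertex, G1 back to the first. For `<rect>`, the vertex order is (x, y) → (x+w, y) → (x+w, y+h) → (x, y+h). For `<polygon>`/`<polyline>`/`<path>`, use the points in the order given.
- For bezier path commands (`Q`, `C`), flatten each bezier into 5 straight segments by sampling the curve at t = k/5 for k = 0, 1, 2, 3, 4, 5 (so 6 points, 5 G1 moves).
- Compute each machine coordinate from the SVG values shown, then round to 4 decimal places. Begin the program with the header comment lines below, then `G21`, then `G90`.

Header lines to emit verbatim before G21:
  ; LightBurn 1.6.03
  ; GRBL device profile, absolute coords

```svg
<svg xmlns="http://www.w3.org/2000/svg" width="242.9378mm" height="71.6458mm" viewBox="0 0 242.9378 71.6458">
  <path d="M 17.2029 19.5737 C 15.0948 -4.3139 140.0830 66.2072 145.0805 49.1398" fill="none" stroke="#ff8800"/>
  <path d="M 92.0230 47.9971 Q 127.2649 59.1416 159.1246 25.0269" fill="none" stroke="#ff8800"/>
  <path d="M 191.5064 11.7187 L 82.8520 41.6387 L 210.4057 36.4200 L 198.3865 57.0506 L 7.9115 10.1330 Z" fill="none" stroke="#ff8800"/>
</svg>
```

1 u = 1 mm; y_m = 71.6458 − y.

[1] `<path>` cubic bezier, #ff8800→score S534 F2297: (17.2029,52.0721) → (29.2129,56.5316) → (59.8658,47.0689) → (97.3015,32.4198) → (129.6598,21.3202) → (145.0805,22.5060)

[2] `<path>` quadratic bezier, #ff8800→score S534 F2297: (92.0230,23.6487) → (105.9845,21.0013) → (119.6754,21.9746) → (133.0957,26.5686) → (146.2454,34.7834) → (159.1246,46.6189)

[3] `<path>` closed polygon, #ff8800→score S534 F2297: (191.5064,59.9271) → (82.8520,30.0071) → (210.4057,35.2258) → (198.3865,14.5952) → (7.9115,61.5128) → (191.5064,59.9271) (closed)

; LightBurn 1.6.03
; GRBL device profile, absolute coords
G21
G90
G00 X17.2029 Y52.0721
M4 S534
G1 X29.2129 Y56.5316 F2297
G1 X59.8658 Y47.0689
G1 X97.3015 Y32.4198
G1 X129.6598 Y21.3202
G1 X145.0805 Y22.5060
M5
G00 X92.0230 Y23.6487
M4 S534
G1 X105.9845 Y21.0013 F2297
G1 X119.6754 Y21.9746
G1 X133.0957 Y26.5686
G1 X146.2454 Y34.7834
G1 X159.1246 Y46.6189
M5
G00 X191.5064 Y59.9271
M4 S534
G1 X82.8520 Y30.0071 F2297
G1 X210.4057 Y35.2258
G1 X198.3865 Y14.5952
G1 X7.9115 Y61.5128
G1 X191.5064 Y59.9271
M5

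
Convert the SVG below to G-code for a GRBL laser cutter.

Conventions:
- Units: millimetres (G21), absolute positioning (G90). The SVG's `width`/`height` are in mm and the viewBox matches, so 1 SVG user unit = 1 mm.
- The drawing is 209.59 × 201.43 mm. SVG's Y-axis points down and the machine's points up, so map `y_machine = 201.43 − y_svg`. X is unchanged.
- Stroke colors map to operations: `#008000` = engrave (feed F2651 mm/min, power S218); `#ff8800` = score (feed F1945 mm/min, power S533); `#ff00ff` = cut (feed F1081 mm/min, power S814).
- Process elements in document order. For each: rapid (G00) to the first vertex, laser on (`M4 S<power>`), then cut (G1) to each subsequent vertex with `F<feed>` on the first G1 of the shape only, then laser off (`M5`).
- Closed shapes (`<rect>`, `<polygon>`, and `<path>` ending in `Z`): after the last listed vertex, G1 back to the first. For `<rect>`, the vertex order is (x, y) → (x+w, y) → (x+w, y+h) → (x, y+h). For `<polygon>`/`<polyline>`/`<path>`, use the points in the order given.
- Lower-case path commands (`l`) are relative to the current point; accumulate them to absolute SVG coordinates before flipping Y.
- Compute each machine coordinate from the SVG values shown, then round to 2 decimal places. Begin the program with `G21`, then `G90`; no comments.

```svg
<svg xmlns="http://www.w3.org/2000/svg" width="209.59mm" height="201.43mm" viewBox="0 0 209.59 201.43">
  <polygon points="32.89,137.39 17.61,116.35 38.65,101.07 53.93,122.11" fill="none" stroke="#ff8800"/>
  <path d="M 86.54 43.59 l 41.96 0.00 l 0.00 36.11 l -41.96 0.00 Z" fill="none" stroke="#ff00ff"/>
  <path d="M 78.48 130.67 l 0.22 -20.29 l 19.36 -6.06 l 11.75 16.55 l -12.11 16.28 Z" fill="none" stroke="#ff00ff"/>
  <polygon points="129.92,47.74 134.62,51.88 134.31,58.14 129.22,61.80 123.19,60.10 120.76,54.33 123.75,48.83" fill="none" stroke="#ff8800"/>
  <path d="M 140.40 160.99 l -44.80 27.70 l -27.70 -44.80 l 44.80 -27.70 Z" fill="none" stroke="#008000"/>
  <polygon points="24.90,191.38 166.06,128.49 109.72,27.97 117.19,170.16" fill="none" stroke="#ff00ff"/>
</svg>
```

G21
G90
G00 X32.89 Y64.04
M4 S533
G1 X17.61 Y85.08 F1945
G1 X38.65 Y100.36
G1 X53.93 Y79.32
G1 X32.89 Y64.04
M5
G00 X86.54 Y157.84
M4 S814
G1 X128.50 Y157.84 F1081
G1 X128.50 Y121.73
G1 X86.54 Y121.73
G1 X86.54 Y157.84
M5
G00 X78.48 Y70.76
M4 S814
G1 X78.70 Y91.05 F1081
G1 X98.06 Y97.11
G1 X109.81 Y80.56
G1 X97.70 Y64.28
G1 X78.48 Y70.76
M5
G00 X129.92 Y153.69
M4 S533
G1 X134.62 Y149.55 F1945
G1 X134.31 Y143.29
G1 X129.22 Y139.63
G1 X123.19 Y141.33
G1 X120.76 Y147.10
G1 X123.75 Y152.60
G1 X129.92 Y153.69
M5
G00 X140.40 Y40.44
M4 S218
G1 X95.60 Y12.74 F2651
G1 X67.90 Y57.54
G1 X112.70 Y85.24
G1 X140.40 Y40.44
M5
G00 X24.90 Y10.05
M4 S814
G1 X166.06 Y72.94 F1081
G1 X109.72 Y173.46
G1 X117.19 Y31.27
G1 X24.90 Y10.05
M5

viewBox `0 0 209.59 201.43` with mm width/height → 1 unit = 1 mm. Flip: y_m = 201.43 − y_svg.

**Shape 1** — `<polygon>` regular polygon, stroke `#ff8800` → score (S533, F1945). Machine vertices: (32.89,64.04) → (17.61,85.08) → (38.65,100.36) → (53.93,79.32) → (32.89,64.04). Closed: final G1 returns to the first vertex.

**Shape 2** — `<path>` rectangle, stroke `#ff00ff` → cut (S814, F1081). Machine vertices: (86.54,157.84) → (128.50,157.84) → (128.50,121.73) → (86.54,121.73) → (86.54,157.84). Closed: final G1 returns to the first vertex.

**Shape 3** — `<path>` regular polygon, stroke `#ff00ff` → cut (S814, F1081). Machine vertices: (78.48,70.76) → (78.70,91.05) → (98.06,97.11) → (109.81,80.56) → (97.70,64.28) → (78.48,70.76). Closed: final G1 returns to the first vertex.

**Shape 4** — `<polygon>` regular polygon, stroke `#ff8800` → score (S533, F1945). Machine vertices: (129.92,153.69) → (134.62,149.55) → (134.31,143.29) → (129.22,139.63) → (123.19,141.33) → (120.76,147.10) → (123.75,152.60) → (129.92,153.69). Closed: final G1 returns to the first vertex.

**Shape 5** — `<path>` regular polygon, stroke `#008000` → engrave (S218, F2651). Machine vertices: (140.40,40.44) → (95.60,12.74) → (67.90,57.54) → (112.70,85.24) → (140.40,40.44). Closed: final G1 returns to the first vertex.

**Shape 6** — `<polygon>` closed polygon, stroke `#ff00ff` → cut (S814, F1081). Machine vertices: (24.90,10.05) → (166.06,72.94) → (109.72,173.46) → (117.19,31.27) → (24.90,10.05). Closed: final G1 returns to the first vertex.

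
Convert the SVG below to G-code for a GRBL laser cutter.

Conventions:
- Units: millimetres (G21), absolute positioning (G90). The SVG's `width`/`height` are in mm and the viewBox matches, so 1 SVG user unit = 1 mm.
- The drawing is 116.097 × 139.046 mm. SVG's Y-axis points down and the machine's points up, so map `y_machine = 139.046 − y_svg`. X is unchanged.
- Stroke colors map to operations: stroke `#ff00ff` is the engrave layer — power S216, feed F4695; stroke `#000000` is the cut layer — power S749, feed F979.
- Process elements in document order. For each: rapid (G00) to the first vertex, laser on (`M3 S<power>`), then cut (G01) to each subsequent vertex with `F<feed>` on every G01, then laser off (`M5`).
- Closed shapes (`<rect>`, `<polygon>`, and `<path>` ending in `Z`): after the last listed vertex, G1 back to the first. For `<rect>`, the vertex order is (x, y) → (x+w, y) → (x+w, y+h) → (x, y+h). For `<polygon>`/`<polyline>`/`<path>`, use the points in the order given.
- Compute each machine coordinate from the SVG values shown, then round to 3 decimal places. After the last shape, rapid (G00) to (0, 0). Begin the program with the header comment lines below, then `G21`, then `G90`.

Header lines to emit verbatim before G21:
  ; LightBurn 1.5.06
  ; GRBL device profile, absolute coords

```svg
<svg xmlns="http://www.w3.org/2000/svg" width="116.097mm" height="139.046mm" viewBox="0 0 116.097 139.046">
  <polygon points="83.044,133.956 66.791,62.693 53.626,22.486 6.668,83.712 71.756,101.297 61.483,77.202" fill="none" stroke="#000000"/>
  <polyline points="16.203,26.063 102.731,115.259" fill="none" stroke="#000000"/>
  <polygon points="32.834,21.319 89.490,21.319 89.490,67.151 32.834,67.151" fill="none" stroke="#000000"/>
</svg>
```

Since the viewBox matches the mm dimensions, user units are millimetres directly. The only transform is the Y-flip y_m = 139.046 − y_svg.

Shape 1 is a closed polygon drawn with `<polygon>`. Its stroke #000000 means cut at S749, F979. After flipping Y the toolpath is (83.044,5.090) → (66.791,76.353) → (53.626,116.560) → (6.668,55.334) → (71.756,37.749) → (61.483,61.844) → (83.044,5.090), returning to the start.

Shape 2 is a line segment drawn with `<polyline>`. Its stroke #000000 means cut at S749, F979. After flipping Y the toolpath is (16.203,112.983) → (102.731,23.787).

Shape 3 is a rectangle drawn with `<polygon>`. Its stroke #000000 means cut at S749, F979. After flipping Y the toolpath is (32.834,117.727) → (89.490,117.727) → (89.490,71.895) → (32.834,71.895) → (32.834,117.727), returning to the start.

; LightBurn 1.5.06
; GRBL device profile, absolute coords
G21
G90
G00 X83.044 Y5.090
M3 S749
G01 X66.791 Y76.353 F979
G01 X53.626 Y116.560 F979
G01 X6.668 Y55.334 F979
G01 X71.756 Y37.749 F979
G01 X61.483 Y61.844 F979
G01 X83.044 Y5.090 F979
M5
G00 X16.203 Y112.983
M3 S749
G01 X102.731 Y23.787 F979
M5
G00 X32.834 Y117.727
M3 S749
G01 X89.490 Y117.727 F979
G01 X89.490 Y71.895 F979
G01 X32.834 Y71.895 F979
G01 X32.834 Y117.727 F979
M5
G00 X0.000 Y0.000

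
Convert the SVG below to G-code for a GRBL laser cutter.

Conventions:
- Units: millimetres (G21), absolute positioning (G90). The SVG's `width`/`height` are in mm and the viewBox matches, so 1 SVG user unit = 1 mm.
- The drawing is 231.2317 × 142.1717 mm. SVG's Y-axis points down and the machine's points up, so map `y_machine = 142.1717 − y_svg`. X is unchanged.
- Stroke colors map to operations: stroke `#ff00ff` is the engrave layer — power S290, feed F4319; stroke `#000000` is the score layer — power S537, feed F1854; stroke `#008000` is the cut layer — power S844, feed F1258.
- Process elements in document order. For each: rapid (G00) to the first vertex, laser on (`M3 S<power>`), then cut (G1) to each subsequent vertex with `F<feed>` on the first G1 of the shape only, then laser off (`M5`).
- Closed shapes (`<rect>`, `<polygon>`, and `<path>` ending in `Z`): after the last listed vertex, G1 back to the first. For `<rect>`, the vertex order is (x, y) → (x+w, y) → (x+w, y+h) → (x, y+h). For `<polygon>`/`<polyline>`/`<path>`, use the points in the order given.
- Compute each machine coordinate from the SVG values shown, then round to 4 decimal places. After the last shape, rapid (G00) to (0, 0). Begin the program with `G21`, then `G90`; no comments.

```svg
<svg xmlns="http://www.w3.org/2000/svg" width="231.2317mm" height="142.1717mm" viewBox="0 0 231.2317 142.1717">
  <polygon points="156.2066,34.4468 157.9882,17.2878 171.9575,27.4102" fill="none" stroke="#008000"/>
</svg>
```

G21
G90
G00 X156.2066 Y107.7249
M3 S844
G1 X157.9882 Y124.8839 F1258
G1 X171.9575 Y114.7615
G1 X156.2066 Y107.7249
M5
G00 X0.0000 Y0.0000

Since the viewBox matches the mm dimensions, user units are millimetres directly. The only transform is the Y-flip y_m = 142.1717 − y_svg.

Shape 1 is a regular polygon drawn with `<polygon>`. Its stroke #008000 means cut at S844, F1258. After flipping Y the toolpath is (156.2066,107.7249) → (157.9882,124.8839) → (171.9575,114.7615) → (156.2066,107.7249), returning to the start.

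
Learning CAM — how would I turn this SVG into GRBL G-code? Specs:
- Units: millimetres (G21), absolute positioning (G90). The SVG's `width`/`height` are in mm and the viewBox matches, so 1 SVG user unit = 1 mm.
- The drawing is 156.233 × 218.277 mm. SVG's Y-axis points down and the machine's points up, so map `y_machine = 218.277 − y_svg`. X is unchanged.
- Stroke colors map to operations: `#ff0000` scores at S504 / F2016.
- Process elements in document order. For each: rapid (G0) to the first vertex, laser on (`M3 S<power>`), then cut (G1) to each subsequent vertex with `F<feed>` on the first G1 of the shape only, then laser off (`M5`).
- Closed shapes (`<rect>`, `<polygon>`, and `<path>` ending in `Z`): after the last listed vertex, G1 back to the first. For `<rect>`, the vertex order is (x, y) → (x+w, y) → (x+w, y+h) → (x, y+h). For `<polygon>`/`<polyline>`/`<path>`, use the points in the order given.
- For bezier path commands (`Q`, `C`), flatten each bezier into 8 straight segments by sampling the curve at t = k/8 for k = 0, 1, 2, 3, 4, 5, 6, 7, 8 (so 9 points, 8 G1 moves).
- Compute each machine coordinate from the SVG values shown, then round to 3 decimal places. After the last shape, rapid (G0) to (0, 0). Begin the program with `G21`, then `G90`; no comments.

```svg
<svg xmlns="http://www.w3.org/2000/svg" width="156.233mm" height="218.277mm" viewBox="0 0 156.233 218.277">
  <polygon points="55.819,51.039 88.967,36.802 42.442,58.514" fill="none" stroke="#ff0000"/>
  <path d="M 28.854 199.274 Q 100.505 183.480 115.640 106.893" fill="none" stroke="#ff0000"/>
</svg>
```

G21
G90
G0 X55.819 Y167.238
M3 S504
G1 X88.967 Y181.475 F2016
G1 X42.442 Y159.763
G1 X55.819 Y167.238
M5
G0 X28.854 Y19.003
M3 S504
G1 X45.884 Y23.901 F2016
G1 X61.147 Y30.700
G1 X74.645 Y39.398
G1 X86.376 Y49.995
G1 X96.341 Y62.493
G1 X104.540 Y76.890
G1 X110.973 Y93.187
G1 X115.640 Y111.384
M5
G0 X0.000 Y0.000

viewBox `0 0 156.233 218.277` with mm width/height → 1 unit = 1 mm. Flip: y_m = 218.277 − y_svg.

**Shape 1** — `<polygon>` closed polygon, stroke `#ff0000` → score (S504, F2016). Machine vertices: (55.819,167.238) → (88.967,181.475) → (42.442,159.763) → (55.819,167.238). Closed: final G1 returns to the first vertex.

**Shape 2** — `<path>` quadratic bezier, stroke `#ff0000` → score (S504, F2016). Control points (SVG): P0=(28.854,199.274), P1=(100.505,183.480), P2=(115.640,106.893); sampled at t=k/8. Machine vertices: (28.854,19.003) → (45.884,23.901) → (61.147,30.700) → (74.645,39.398) → (86.376,49.995) → (96.341,62.493) → (104.540,76.890) → (110.973,93.187) → (115.640,111.384). Open path.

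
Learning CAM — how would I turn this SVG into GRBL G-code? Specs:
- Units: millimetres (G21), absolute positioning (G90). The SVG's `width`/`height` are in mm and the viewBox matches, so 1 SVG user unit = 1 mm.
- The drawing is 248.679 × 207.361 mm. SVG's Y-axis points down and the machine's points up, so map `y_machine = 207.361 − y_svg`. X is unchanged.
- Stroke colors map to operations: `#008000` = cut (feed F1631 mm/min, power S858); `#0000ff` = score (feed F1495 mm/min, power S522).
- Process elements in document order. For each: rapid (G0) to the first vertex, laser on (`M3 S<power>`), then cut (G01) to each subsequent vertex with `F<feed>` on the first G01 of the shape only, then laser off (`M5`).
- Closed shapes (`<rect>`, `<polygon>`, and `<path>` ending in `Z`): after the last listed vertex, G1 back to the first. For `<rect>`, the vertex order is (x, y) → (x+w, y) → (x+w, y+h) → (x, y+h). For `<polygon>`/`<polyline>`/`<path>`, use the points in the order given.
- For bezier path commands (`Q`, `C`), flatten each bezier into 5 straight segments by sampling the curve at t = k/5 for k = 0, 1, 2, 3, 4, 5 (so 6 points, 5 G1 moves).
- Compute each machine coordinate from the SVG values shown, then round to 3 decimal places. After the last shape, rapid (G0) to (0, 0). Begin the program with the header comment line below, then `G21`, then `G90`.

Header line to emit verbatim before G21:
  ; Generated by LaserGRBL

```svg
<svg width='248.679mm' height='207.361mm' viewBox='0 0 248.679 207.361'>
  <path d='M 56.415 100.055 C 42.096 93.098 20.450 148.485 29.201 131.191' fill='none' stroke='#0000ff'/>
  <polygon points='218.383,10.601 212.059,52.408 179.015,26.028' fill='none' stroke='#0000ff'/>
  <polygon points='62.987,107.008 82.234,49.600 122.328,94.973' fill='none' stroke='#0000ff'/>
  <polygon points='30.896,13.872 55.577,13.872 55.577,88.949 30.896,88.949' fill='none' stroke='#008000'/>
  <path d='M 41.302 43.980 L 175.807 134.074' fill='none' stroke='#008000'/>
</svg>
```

; Generated by LaserGRBL
G21
G90
G0 X56.415 Y107.306
M3 S522
G01 X47.246 Y105.079 F1495
G01 X38.130 Y94.371
G01 X30.876 Y81.662
G01 X27.296 Y73.435
G01 X29.201 Y76.170
M5
G0 X218.383 Y196.760
M3 S522
G01 X212.059 Y154.953 F1495
G01 X179.015 Y181.333
G01 X218.383 Y196.760
M5
G0 X62.987 Y100.353
M3 S522
G01 X82.234 Y157.761 F1495
G01 X122.328 Y112.388
G01 X62.987 Y100.353
M5
G0 X30.896 Y193.489
M3 S858
G01 X55.577 Y193.489 F1631
G01 X55.577 Y118.412
G01 X30.896 Y118.412
G01 X30.896 Y193.489
M5
G0 X41.302 Y163.381
M3 S858
G01 X175.807 Y73.287 F1631
M5
G0 X0.000 Y0.000

Since the viewBox matches the mm dimensions, user units are millimetres directly. The only transform is the Y-flip y_m = 207.361 − y_svg.

Shape 1 is a cubic bezier drawn with `<path>`. Its stroke #0000ff means score at S522, F1495. After flipping Y the toolpath is (56.415,107.306) → (47.246,105.079) → (38.130,94.371) → (30.876,81.662) → (27.296,73.435) → (29.201,76.170).

Shape 2 is a regular polygon drawn with `<polygon>`. Its stroke #0000ff means score at S522, F1495. After flipping Y the toolpath is (218.383,196.760) → (212.059,154.953) → (179.015,181.333) → (218.383,196.760), returning to the start.

Shape 3 is a regular polygon drawn with `<polygon>`. Its stroke #0000ff means score at S522, F1495. After flipping Y the toolpath is (62.987,100.353) → (82.234,157.761) → (122.328,112.388) → (62.987,100.353), returning to the start.

Shape 4 is a rectangle drawn with `<polygon>`. Its stroke #008000 means cut at S858, F1631. After flipping Y the toolpath is (30.896,193.489) → (55.577,193.489) → (55.577,118.412) → (30.896,118.412) → (30.896,193.489), returning to the start.

Shape 5 is a line segment drawn with `<path>`. Its stroke #008000 means cut at S858, F1631. After flipping Y the toolpath is (41.302,163.381) → (175.807,73.287).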